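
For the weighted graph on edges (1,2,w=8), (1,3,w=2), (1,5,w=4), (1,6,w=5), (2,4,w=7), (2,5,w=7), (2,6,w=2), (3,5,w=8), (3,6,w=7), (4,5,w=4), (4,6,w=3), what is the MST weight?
15 (MST edges: (1,3,w=2), (1,5,w=4), (2,6,w=2), (4,5,w=4), (4,6,w=3); sum of weights 2 + 4 + 2 + 4 + 3 = 15)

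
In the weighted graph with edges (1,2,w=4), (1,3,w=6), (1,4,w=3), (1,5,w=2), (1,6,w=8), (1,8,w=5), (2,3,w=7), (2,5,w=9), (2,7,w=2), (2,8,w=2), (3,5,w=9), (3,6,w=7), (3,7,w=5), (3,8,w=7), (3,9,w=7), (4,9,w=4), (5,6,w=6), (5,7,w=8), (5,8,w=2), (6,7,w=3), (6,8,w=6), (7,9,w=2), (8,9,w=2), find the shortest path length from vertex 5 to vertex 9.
4 (path: 5 -> 8 -> 9; weights 2 + 2 = 4)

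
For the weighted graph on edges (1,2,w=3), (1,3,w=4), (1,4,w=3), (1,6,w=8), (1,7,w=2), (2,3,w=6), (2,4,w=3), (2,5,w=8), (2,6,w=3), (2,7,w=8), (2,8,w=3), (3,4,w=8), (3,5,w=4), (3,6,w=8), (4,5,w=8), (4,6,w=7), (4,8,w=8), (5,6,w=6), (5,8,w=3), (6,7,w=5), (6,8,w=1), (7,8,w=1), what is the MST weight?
17 (MST edges: (1,2,w=3), (1,3,w=4), (1,4,w=3), (1,7,w=2), (5,8,w=3), (6,8,w=1), (7,8,w=1); sum of weights 3 + 4 + 3 + 2 + 3 + 1 + 1 = 17)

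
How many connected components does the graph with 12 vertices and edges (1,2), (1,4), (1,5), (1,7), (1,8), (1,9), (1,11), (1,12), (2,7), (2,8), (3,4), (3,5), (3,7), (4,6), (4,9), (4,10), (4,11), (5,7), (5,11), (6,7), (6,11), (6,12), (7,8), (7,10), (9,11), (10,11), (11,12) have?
1 (components: {1, 2, 3, 4, 5, 6, 7, 8, 9, 10, 11, 12})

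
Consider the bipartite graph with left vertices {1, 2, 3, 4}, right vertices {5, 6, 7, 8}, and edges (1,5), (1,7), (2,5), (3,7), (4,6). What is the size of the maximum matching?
3 (matching: (1,7), (2,5), (4,6); upper bound min(|L|,|R|) = min(4,4) = 4)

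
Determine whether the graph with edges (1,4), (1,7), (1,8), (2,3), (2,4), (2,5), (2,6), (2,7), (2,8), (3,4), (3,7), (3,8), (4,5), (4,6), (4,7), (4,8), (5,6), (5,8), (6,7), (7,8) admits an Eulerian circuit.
No (2 vertices have odd degree: {1, 4}; Eulerian circuit requires 0)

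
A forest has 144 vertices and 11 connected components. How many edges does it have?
133 (Each of the 11 component trees on V_i vertices has V_i - 1 edges; summing gives V - C = 144 - 11 = 133)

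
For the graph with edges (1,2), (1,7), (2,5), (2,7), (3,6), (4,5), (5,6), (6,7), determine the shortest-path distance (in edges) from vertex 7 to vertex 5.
2 (path: 7 -> 6 -> 5, 2 edges)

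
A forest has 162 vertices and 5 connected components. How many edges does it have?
157 (Each of the 5 component trees on V_i vertices has V_i - 1 edges; summing gives V - C = 162 - 5 = 157)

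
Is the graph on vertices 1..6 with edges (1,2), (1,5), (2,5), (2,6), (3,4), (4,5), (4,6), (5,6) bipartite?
No (odd cycle of length 3: 5 -> 1 -> 2 -> 5)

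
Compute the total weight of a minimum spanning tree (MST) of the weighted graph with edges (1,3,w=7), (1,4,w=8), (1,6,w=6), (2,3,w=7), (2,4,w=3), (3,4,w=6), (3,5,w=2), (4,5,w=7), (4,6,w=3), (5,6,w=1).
15 (MST edges: (1,6,w=6), (2,4,w=3), (3,5,w=2), (4,6,w=3), (5,6,w=1); sum of weights 6 + 3 + 2 + 3 + 1 = 15)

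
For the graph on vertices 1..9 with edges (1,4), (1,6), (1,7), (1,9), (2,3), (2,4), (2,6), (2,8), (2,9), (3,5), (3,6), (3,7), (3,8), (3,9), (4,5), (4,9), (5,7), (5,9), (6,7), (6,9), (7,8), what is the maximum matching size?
4 (matching: (2,9), (3,8), (4,5), (6,7); upper bound floor(n/2) = floor(9/2) = 4)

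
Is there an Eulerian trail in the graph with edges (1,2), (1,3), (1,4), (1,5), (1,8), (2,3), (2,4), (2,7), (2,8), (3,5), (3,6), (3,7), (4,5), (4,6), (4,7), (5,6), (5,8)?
No (8 vertices have odd degree: {1, 2, 3, 4, 5, 6, 7, 8}; Eulerian path requires 0 or 2)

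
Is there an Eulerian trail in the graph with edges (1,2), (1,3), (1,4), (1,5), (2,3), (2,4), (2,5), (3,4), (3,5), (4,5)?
Yes — and in fact it has an Eulerian circuit (the graph is connected and all 5 vertices have even degree)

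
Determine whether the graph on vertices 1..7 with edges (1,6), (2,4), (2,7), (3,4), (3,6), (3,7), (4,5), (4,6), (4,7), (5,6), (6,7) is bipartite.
No (odd cycle of length 3: 4 -> 6 -> 5 -> 4)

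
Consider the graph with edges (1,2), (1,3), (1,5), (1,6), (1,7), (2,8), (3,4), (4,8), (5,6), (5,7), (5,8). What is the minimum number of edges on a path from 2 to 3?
2 (path: 2 -> 1 -> 3, 2 edges)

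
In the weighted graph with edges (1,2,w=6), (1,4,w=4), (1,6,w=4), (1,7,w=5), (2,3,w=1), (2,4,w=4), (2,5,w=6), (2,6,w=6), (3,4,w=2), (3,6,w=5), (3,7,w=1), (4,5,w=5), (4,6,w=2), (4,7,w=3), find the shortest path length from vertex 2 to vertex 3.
1 (path: 2 -> 3; weights 1 = 1)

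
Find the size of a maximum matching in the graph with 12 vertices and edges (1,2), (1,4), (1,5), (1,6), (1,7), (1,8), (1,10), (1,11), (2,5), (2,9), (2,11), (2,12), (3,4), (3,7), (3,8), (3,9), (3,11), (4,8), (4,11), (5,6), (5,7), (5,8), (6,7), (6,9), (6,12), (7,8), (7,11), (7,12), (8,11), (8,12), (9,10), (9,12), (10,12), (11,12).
6 (matching: (1,2), (3,8), (4,11), (5,6), (7,12), (9,10); upper bound floor(n/2) = floor(12/2) = 6)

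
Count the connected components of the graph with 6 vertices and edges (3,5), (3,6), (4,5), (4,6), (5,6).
3 (components: {1}, {2}, {3, 4, 5, 6})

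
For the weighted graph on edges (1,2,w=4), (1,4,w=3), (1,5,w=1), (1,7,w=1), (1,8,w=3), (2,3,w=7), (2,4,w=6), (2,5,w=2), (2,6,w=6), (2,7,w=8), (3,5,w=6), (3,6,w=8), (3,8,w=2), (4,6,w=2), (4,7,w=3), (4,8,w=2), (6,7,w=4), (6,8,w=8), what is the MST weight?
13 (MST edges: (1,4,w=3), (1,5,w=1), (1,7,w=1), (2,5,w=2), (3,8,w=2), (4,6,w=2), (4,8,w=2); sum of weights 3 + 1 + 1 + 2 + 2 + 2 + 2 = 13)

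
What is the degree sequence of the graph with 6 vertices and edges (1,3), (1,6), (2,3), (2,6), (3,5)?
[3, 2, 2, 2, 1, 0] (degrees: deg(1)=2, deg(2)=2, deg(3)=3, deg(4)=0, deg(5)=1, deg(6)=2)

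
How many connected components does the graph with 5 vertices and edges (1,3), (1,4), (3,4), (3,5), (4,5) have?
2 (components: {1, 3, 4, 5}, {2})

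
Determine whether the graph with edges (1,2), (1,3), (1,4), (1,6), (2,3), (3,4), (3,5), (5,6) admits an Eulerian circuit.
Yes (the graph is connected and all 6 vertices have even degree)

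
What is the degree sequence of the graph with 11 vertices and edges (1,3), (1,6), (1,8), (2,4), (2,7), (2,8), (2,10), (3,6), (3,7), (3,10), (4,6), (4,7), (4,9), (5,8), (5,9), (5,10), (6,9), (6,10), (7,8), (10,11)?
[5, 5, 4, 4, 4, 4, 4, 3, 3, 3, 1] (degrees: deg(1)=3, deg(2)=4, deg(3)=4, deg(4)=4, deg(5)=3, deg(6)=5, deg(7)=4, deg(8)=4, deg(9)=3, deg(10)=5, deg(11)=1)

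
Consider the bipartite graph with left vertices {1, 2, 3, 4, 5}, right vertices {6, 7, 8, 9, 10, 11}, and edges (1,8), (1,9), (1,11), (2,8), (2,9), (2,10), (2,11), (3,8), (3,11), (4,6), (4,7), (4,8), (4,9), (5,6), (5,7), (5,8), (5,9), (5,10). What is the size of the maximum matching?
5 (matching: (1,11), (2,10), (3,8), (4,9), (5,7); upper bound min(|L|,|R|) = min(5,6) = 5)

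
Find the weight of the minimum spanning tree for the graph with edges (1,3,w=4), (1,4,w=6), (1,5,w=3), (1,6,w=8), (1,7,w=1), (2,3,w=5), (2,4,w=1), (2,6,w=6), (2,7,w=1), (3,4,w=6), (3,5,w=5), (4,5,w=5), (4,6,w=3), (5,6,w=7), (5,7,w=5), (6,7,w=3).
13 (MST edges: (1,3,w=4), (1,5,w=3), (1,7,w=1), (2,4,w=1), (2,7,w=1), (4,6,w=3); sum of weights 4 + 3 + 1 + 1 + 1 + 3 = 13)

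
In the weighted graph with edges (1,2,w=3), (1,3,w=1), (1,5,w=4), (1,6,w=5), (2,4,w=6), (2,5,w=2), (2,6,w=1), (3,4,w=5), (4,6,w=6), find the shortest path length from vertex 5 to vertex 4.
8 (path: 5 -> 2 -> 4; weights 2 + 6 = 8)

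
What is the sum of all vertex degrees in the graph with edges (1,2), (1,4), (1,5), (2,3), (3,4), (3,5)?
12 (handshake: sum of degrees = 2|E| = 2 x 6 = 12)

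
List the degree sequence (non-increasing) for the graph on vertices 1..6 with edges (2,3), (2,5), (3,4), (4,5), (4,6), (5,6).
[3, 3, 2, 2, 2, 0] (degrees: deg(1)=0, deg(2)=2, deg(3)=2, deg(4)=3, deg(5)=3, deg(6)=2)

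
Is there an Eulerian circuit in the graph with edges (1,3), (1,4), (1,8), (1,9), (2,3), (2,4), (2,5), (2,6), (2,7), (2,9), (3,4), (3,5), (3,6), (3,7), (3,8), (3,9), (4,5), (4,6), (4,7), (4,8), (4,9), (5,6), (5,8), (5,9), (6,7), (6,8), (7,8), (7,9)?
Yes (the graph is connected and all 9 vertices have even degree)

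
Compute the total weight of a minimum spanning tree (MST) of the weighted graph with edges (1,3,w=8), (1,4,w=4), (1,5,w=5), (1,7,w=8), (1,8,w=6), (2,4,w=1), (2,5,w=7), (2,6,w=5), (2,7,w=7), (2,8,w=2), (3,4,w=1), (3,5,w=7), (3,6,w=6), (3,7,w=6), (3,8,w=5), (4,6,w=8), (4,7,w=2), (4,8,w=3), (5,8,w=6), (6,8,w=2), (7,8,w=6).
17 (MST edges: (1,4,w=4), (1,5,w=5), (2,4,w=1), (2,8,w=2), (3,4,w=1), (4,7,w=2), (6,8,w=2); sum of weights 4 + 5 + 1 + 2 + 1 + 2 + 2 = 17)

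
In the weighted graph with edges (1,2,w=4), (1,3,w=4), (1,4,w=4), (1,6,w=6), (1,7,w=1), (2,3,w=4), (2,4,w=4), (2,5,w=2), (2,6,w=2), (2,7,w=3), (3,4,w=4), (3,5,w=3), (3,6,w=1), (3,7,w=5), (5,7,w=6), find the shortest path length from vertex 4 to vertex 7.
5 (path: 4 -> 1 -> 7; weights 4 + 1 = 5)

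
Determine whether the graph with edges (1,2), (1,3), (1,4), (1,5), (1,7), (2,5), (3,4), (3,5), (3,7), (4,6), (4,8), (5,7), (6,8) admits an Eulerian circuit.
No (2 vertices have odd degree: {1, 7}; Eulerian circuit requires 0)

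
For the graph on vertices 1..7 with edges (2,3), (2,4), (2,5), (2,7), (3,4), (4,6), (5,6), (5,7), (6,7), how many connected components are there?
2 (components: {1}, {2, 3, 4, 5, 6, 7})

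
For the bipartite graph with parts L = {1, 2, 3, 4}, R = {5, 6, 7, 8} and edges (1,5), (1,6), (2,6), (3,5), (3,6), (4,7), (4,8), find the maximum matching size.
3 (matching: (1,6), (3,5), (4,8); upper bound min(|L|,|R|) = min(4,4) = 4)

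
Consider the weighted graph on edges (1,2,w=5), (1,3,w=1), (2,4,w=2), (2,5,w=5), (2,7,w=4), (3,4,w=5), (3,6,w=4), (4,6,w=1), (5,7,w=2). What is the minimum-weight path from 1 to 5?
10 (path: 1 -> 2 -> 5; weights 5 + 5 = 10)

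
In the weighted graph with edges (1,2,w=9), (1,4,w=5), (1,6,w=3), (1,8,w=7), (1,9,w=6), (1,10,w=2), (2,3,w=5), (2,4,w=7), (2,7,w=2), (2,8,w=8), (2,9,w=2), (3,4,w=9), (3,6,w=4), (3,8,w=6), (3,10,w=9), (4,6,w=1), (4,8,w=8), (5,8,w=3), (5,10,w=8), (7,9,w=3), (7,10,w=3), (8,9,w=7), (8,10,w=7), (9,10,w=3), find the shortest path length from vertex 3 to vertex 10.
9 (path: 3 -> 10; weights 9 = 9)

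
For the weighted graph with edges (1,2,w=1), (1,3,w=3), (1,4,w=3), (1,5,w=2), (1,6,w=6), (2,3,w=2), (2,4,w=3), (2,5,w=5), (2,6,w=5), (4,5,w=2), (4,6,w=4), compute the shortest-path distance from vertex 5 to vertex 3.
5 (path: 5 -> 1 -> 3; weights 2 + 3 = 5)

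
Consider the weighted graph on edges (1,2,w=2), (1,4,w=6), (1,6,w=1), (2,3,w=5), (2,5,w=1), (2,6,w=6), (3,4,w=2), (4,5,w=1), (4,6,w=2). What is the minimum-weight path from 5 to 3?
3 (path: 5 -> 4 -> 3; weights 1 + 2 = 3)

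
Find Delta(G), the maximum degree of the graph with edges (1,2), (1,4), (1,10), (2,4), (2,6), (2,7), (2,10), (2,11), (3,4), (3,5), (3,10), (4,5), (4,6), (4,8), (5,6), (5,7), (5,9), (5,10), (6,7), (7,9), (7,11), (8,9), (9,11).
6 (attained at vertices 2, 4, 5)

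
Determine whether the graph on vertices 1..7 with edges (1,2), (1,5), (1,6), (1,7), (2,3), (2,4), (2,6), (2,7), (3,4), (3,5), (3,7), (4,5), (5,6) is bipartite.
No (odd cycle of length 3: 2 -> 1 -> 6 -> 2)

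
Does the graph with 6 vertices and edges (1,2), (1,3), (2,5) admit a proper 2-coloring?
Yes. Partition: {1, 4, 5, 6}, {2, 3}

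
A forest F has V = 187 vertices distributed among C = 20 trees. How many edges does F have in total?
167 (Each of the 20 component trees on V_i vertices has V_i - 1 edges; summing gives V - C = 187 - 20 = 167)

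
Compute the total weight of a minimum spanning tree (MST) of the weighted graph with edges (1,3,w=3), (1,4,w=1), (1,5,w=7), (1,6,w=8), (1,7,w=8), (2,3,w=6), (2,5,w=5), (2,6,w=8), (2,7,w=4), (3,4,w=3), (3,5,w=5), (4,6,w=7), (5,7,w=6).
25 (MST edges: (1,3,w=3), (1,4,w=1), (2,5,w=5), (2,7,w=4), (3,5,w=5), (4,6,w=7); sum of weights 3 + 1 + 5 + 4 + 5 + 7 = 25)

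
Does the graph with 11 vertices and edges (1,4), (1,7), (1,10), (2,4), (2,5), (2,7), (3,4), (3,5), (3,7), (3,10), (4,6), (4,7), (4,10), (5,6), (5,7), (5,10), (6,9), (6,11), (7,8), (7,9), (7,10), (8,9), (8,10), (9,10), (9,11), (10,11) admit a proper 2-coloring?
No (odd cycle of length 3: 7 -> 1 -> 10 -> 7)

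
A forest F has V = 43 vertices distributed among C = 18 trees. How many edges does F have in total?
25 (Each of the 18 component trees on V_i vertices has V_i - 1 edges; summing gives V - C = 43 - 18 = 25)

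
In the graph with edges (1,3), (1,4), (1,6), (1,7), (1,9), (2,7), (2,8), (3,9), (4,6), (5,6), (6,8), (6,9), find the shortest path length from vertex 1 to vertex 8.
2 (path: 1 -> 6 -> 8, 2 edges)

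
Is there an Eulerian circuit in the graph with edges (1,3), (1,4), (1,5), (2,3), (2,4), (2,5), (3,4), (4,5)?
No (4 vertices have odd degree: {1, 2, 3, 5}; Eulerian circuit requires 0)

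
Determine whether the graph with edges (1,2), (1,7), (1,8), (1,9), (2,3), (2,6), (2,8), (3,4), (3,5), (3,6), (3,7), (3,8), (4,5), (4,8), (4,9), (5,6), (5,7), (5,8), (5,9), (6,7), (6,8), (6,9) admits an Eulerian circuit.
Yes (the graph is connected and all 9 vertices have even degree)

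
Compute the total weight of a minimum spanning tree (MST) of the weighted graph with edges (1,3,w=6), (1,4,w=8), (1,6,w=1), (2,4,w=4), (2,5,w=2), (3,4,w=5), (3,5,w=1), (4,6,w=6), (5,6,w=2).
10 (MST edges: (1,6,w=1), (2,4,w=4), (2,5,w=2), (3,5,w=1), (5,6,w=2); sum of weights 1 + 4 + 2 + 1 + 2 = 10)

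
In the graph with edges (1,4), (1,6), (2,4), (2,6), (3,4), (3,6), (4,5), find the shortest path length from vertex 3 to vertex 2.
2 (path: 3 -> 4 -> 2, 2 edges)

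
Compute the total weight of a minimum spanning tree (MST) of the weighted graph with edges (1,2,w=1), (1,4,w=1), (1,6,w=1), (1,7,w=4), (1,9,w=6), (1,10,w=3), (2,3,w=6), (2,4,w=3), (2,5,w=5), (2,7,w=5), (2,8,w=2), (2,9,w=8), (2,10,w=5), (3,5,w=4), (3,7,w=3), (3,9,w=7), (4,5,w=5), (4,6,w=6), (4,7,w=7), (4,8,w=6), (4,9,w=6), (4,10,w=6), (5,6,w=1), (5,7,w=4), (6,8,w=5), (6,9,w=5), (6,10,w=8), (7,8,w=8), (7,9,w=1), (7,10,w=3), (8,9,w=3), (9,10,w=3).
16 (MST edges: (1,2,w=1), (1,4,w=1), (1,6,w=1), (1,10,w=3), (2,8,w=2), (3,7,w=3), (5,6,w=1), (7,9,w=1), (7,10,w=3); sum of weights 1 + 1 + 1 + 3 + 2 + 3 + 1 + 1 + 3 = 16)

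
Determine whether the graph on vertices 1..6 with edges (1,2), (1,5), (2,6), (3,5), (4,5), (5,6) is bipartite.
Yes. Partition: {1, 3, 4, 6}, {2, 5}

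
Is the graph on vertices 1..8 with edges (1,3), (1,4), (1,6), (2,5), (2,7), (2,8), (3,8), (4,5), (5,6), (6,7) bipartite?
Yes. Partition: {1, 5, 7, 8}, {2, 3, 4, 6}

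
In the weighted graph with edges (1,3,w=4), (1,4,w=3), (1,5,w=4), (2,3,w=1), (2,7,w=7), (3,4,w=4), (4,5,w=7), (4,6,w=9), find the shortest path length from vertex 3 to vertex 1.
4 (path: 3 -> 1; weights 4 = 4)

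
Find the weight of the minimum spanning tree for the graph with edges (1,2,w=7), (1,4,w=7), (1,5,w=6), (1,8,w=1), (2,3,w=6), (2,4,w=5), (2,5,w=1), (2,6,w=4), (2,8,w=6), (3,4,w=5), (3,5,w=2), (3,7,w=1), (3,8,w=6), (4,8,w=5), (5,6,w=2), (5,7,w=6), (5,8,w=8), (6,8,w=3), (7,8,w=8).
15 (MST edges: (1,8,w=1), (2,4,w=5), (2,5,w=1), (3,5,w=2), (3,7,w=1), (5,6,w=2), (6,8,w=3); sum of weights 1 + 5 + 1 + 2 + 1 + 2 + 3 = 15)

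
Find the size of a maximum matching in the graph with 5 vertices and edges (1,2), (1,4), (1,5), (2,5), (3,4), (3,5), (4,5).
2 (matching: (1,4), (3,5); upper bound floor(n/2) = floor(5/2) = 2)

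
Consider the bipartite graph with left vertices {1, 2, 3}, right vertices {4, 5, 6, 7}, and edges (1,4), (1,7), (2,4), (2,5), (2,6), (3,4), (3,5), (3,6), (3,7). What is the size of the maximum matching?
3 (matching: (1,7), (2,6), (3,5); upper bound min(|L|,|R|) = min(3,4) = 3)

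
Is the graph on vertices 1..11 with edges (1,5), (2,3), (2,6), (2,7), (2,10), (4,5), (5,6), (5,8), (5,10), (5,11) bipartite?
Yes. Partition: {1, 3, 4, 6, 7, 8, 9, 10, 11}, {2, 5}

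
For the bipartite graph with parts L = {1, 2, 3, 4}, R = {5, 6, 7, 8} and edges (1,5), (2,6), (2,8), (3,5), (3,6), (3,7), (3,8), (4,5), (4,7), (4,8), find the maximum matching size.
4 (matching: (1,5), (2,8), (3,6), (4,7); upper bound min(|L|,|R|) = min(4,4) = 4)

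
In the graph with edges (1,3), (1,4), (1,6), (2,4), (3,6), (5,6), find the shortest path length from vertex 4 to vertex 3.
2 (path: 4 -> 1 -> 3, 2 edges)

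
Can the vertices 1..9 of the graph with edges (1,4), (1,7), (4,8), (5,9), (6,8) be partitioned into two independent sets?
Yes. Partition: {1, 2, 3, 8, 9}, {4, 5, 6, 7}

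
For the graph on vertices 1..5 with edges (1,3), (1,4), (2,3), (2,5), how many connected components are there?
1 (components: {1, 2, 3, 4, 5})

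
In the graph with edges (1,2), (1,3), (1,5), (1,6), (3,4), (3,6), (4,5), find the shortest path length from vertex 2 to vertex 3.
2 (path: 2 -> 1 -> 3, 2 edges)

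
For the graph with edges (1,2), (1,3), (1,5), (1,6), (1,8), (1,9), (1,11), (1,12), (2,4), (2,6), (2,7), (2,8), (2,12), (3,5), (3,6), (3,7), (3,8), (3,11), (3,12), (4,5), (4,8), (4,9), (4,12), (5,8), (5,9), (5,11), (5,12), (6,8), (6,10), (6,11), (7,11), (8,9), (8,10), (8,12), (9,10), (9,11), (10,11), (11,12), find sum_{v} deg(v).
76 (handshake: sum of degrees = 2|E| = 2 x 38 = 76)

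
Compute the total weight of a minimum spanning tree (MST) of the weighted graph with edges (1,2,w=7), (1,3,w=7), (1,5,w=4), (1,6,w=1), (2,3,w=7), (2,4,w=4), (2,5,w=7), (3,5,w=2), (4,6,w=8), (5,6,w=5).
18 (MST edges: (1,2,w=7), (1,5,w=4), (1,6,w=1), (2,4,w=4), (3,5,w=2); sum of weights 7 + 4 + 1 + 4 + 2 = 18)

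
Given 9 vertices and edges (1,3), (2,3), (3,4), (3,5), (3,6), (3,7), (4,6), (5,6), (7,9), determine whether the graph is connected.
No, it has 2 components: {1, 2, 3, 4, 5, 6, 7, 9}, {8}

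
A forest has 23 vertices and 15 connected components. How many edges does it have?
8 (Each of the 15 component trees on V_i vertices has V_i - 1 edges; summing gives V - C = 23 - 15 = 8)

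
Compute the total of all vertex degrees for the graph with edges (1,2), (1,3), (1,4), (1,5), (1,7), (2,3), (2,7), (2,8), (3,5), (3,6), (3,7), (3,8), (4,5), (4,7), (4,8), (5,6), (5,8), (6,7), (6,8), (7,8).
40 (handshake: sum of degrees = 2|E| = 2 x 20 = 40)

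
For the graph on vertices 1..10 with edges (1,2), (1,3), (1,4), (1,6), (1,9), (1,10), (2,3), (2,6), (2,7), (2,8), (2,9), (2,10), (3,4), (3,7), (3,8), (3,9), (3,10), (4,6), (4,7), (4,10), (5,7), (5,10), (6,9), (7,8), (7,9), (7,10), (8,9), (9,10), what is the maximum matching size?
5 (matching: (1,9), (2,10), (3,8), (4,6), (5,7); upper bound floor(n/2) = floor(10/2) = 5)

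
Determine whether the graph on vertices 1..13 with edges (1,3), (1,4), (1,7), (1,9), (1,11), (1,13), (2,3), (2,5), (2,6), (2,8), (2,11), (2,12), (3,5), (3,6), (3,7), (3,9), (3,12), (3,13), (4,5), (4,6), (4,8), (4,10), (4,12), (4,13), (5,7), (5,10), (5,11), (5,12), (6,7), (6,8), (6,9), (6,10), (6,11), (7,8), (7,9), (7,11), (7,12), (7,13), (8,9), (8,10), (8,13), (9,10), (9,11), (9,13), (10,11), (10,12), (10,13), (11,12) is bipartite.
No (odd cycle of length 3: 11 -> 1 -> 7 -> 11)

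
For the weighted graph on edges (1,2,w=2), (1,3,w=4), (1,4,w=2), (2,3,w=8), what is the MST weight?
8 (MST edges: (1,2,w=2), (1,3,w=4), (1,4,w=2); sum of weights 2 + 4 + 2 = 8)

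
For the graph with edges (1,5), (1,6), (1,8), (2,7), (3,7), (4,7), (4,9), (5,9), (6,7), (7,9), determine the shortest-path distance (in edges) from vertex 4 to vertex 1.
3 (path: 4 -> 9 -> 5 -> 1, 3 edges)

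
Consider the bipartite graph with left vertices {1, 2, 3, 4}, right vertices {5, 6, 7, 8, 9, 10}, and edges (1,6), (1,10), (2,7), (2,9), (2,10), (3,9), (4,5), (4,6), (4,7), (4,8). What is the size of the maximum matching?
4 (matching: (1,10), (2,7), (3,9), (4,8); upper bound min(|L|,|R|) = min(4,6) = 4)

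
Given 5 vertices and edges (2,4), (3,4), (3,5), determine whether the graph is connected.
No, it has 2 components: {1}, {2, 3, 4, 5}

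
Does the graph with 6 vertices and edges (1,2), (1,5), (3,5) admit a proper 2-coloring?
Yes. Partition: {1, 3, 4, 6}, {2, 5}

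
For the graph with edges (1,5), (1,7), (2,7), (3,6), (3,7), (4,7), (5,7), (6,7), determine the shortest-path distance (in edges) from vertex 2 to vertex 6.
2 (path: 2 -> 7 -> 6, 2 edges)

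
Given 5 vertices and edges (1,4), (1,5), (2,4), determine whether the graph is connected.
No, it has 2 components: {1, 2, 4, 5}, {3}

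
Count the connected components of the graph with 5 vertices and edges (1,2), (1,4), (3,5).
2 (components: {1, 2, 4}, {3, 5})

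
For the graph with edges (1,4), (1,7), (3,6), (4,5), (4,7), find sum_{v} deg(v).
10 (handshake: sum of degrees = 2|E| = 2 x 5 = 10)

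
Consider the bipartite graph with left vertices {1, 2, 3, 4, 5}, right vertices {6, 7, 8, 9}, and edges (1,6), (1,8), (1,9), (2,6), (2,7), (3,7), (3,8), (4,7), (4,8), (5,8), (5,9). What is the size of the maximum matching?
4 (matching: (1,9), (2,6), (3,8), (4,7); upper bound min(|L|,|R|) = min(5,4) = 4)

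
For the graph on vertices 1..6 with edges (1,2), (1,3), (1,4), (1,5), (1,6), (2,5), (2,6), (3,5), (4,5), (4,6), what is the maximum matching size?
3 (matching: (1,2), (3,5), (4,6); upper bound floor(n/2) = floor(6/2) = 3)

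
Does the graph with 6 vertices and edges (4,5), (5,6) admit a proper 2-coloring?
Yes. Partition: {1, 2, 3, 4, 6}, {5}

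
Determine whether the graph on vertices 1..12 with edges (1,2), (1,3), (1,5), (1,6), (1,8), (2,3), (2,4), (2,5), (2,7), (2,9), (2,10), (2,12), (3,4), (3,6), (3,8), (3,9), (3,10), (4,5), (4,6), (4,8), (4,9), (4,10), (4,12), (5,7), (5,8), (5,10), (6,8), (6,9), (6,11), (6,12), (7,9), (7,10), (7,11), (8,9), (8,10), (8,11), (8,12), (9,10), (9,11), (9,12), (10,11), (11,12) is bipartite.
No (odd cycle of length 3: 8 -> 1 -> 3 -> 8)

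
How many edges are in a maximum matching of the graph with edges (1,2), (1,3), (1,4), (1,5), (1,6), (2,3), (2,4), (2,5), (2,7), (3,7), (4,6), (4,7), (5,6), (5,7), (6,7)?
3 (matching: (1,5), (2,4), (6,7); upper bound floor(n/2) = floor(7/2) = 3)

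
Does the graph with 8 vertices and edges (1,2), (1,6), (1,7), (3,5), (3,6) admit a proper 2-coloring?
Yes. Partition: {1, 3, 4, 8}, {2, 5, 6, 7}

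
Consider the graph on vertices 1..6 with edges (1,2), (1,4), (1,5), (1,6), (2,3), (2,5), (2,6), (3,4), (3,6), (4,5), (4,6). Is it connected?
Yes (BFS from 1 visits [1, 2, 4, 5, 6, 3] — all 6 vertices reached)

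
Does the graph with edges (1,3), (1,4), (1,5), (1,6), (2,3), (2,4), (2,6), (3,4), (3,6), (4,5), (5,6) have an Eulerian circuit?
No (2 vertices have odd degree: {2, 5}; Eulerian circuit requires 0)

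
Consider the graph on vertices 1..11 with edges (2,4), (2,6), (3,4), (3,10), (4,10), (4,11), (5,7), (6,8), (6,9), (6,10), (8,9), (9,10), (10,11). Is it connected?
No, it has 3 components: {1}, {2, 3, 4, 6, 8, 9, 10, 11}, {5, 7}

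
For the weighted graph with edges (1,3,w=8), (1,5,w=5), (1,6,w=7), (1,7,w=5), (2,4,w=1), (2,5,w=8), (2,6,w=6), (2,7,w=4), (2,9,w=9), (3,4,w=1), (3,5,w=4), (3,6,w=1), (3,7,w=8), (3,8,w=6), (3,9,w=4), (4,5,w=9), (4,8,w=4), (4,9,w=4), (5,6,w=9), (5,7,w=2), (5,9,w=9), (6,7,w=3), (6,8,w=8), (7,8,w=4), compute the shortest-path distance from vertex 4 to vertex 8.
4 (path: 4 -> 8; weights 4 = 4)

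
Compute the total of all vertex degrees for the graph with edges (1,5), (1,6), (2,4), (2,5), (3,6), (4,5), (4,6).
14 (handshake: sum of degrees = 2|E| = 2 x 7 = 14)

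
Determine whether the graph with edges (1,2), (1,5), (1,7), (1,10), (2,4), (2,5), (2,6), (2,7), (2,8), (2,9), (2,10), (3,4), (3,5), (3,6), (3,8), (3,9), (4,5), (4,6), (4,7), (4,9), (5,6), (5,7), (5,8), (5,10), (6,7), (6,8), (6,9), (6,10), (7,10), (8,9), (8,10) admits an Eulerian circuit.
No (2 vertices have odd degree: {3, 9}; Eulerian circuit requires 0)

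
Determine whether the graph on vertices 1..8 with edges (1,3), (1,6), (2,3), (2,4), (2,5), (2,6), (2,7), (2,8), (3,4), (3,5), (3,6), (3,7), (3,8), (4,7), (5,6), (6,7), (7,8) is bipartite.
No (odd cycle of length 3: 3 -> 1 -> 6 -> 3)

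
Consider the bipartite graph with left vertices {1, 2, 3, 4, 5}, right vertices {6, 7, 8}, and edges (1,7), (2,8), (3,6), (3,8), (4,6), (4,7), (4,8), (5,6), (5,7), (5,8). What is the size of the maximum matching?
3 (matching: (1,7), (2,8), (3,6); upper bound min(|L|,|R|) = min(5,3) = 3)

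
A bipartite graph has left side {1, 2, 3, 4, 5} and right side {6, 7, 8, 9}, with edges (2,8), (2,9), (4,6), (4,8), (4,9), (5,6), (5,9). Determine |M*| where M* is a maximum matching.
3 (matching: (2,9), (4,8), (5,6); upper bound min(|L|,|R|) = min(5,4) = 4)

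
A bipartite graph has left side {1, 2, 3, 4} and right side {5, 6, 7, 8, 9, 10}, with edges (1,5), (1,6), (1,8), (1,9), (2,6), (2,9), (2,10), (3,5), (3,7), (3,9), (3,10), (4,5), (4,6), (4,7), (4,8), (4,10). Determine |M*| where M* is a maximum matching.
4 (matching: (1,9), (2,10), (3,7), (4,8); upper bound min(|L|,|R|) = min(4,6) = 4)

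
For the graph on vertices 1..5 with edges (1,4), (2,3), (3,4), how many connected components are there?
2 (components: {1, 2, 3, 4}, {5})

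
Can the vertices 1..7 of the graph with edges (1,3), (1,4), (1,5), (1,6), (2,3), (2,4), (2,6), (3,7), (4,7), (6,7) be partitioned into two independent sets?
Yes. Partition: {1, 2, 7}, {3, 4, 5, 6}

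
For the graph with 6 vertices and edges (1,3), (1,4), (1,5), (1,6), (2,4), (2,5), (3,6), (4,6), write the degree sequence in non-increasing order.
[4, 3, 3, 2, 2, 2] (degrees: deg(1)=4, deg(2)=2, deg(3)=2, deg(4)=3, deg(5)=2, deg(6)=3)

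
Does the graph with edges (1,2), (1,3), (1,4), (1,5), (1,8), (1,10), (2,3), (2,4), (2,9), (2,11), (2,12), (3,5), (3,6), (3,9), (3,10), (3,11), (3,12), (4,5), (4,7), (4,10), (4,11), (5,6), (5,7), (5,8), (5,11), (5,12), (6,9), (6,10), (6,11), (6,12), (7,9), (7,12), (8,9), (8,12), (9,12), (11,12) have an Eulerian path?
Yes — and in fact it has an Eulerian circuit (the graph is connected and all 12 vertices have even degree)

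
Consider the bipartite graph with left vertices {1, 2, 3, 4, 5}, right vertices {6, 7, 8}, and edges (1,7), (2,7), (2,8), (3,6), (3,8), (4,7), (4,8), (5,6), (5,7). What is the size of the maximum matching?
3 (matching: (1,7), (2,8), (3,6); upper bound min(|L|,|R|) = min(5,3) = 3)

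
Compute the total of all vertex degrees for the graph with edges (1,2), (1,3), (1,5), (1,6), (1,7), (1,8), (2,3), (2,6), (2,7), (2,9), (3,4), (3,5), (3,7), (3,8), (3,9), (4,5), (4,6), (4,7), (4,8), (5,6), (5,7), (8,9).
44 (handshake: sum of degrees = 2|E| = 2 x 22 = 44)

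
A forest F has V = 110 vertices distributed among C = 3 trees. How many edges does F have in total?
107 (Each of the 3 component trees on V_i vertices has V_i - 1 edges; summing gives V - C = 110 - 3 = 107)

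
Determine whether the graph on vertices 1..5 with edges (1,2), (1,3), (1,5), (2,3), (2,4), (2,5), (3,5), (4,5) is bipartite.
No (odd cycle of length 3: 3 -> 1 -> 2 -> 3)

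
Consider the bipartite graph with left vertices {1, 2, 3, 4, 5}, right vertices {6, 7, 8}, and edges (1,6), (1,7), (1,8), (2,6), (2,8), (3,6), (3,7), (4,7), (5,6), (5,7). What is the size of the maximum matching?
3 (matching: (1,8), (2,6), (3,7); upper bound min(|L|,|R|) = min(5,3) = 3)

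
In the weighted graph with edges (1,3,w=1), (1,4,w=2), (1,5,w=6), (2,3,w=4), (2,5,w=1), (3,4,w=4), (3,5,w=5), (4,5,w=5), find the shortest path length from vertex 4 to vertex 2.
6 (path: 4 -> 5 -> 2; weights 5 + 1 = 6)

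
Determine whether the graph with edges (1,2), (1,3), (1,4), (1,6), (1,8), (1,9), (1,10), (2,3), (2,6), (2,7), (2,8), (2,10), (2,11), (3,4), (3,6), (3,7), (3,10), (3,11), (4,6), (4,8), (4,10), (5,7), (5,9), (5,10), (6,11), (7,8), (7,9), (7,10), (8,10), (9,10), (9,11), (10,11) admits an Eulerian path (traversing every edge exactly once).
No (10 vertices have odd degree: {1, 2, 3, 4, 5, 6, 8, 9, 10, 11}; Eulerian path requires 0 or 2)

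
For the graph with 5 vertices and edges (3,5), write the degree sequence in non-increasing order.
[1, 1, 0, 0, 0] (degrees: deg(1)=0, deg(2)=0, deg(3)=1, deg(4)=0, deg(5)=1)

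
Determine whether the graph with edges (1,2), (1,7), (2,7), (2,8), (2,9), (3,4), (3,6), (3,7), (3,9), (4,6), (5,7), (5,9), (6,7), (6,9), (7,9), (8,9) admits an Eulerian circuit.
Yes (the graph is connected and all 9 vertices have even degree)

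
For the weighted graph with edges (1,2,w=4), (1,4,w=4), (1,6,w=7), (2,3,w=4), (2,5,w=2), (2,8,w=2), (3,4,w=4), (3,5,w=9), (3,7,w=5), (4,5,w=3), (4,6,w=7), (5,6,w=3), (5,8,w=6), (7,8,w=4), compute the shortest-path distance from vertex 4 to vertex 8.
7 (path: 4 -> 5 -> 2 -> 8; weights 3 + 2 + 2 = 7)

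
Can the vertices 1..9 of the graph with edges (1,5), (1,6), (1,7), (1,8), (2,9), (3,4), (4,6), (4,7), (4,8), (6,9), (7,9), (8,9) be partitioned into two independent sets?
Yes. Partition: {1, 4, 9}, {2, 3, 5, 6, 7, 8}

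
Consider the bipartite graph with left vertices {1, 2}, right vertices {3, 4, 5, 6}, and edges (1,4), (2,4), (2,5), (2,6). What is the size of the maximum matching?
2 (matching: (1,4), (2,6); upper bound min(|L|,|R|) = min(2,4) = 2)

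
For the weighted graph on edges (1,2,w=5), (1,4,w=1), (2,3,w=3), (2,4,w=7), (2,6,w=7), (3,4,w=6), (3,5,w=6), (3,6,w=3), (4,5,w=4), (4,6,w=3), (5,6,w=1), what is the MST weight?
11 (MST edges: (1,4,w=1), (2,3,w=3), (3,6,w=3), (4,6,w=3), (5,6,w=1); sum of weights 1 + 3 + 3 + 3 + 1 = 11)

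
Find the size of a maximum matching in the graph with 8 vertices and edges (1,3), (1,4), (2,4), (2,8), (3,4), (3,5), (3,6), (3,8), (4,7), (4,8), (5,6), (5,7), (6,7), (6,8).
4 (matching: (1,3), (2,4), (5,7), (6,8); upper bound floor(n/2) = floor(8/2) = 4)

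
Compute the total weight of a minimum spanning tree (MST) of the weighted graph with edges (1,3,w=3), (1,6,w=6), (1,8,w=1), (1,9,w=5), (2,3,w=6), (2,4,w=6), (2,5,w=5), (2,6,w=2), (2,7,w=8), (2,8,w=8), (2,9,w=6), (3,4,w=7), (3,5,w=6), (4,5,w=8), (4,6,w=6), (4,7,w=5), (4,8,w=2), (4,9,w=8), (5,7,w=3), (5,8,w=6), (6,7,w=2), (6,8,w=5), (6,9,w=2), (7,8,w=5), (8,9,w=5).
20 (MST edges: (1,3,w=3), (1,8,w=1), (1,9,w=5), (2,6,w=2), (4,8,w=2), (5,7,w=3), (6,7,w=2), (6,9,w=2); sum of weights 3 + 1 + 5 + 2 + 2 + 3 + 2 + 2 = 20)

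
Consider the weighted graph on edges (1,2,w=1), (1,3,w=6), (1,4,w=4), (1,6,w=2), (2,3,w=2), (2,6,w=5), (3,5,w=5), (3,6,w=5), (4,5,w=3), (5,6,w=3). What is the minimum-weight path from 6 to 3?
5 (path: 6 -> 3; weights 5 = 5)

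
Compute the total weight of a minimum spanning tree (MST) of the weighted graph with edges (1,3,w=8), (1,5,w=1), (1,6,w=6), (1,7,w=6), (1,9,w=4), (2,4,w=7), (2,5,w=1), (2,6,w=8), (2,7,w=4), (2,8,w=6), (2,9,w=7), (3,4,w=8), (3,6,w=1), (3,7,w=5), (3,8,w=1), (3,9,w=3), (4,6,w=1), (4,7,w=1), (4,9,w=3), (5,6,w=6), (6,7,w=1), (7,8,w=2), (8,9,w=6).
13 (MST edges: (1,5,w=1), (1,9,w=4), (2,5,w=1), (3,6,w=1), (3,8,w=1), (3,9,w=3), (4,6,w=1), (4,7,w=1); sum of weights 1 + 4 + 1 + 1 + 1 + 3 + 1 + 1 = 13)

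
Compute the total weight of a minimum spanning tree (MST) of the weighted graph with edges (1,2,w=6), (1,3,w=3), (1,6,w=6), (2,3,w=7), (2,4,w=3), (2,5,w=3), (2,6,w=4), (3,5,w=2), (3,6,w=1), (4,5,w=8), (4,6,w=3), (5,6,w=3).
12 (MST edges: (1,3,w=3), (2,4,w=3), (2,5,w=3), (3,5,w=2), (3,6,w=1); sum of weights 3 + 3 + 3 + 2 + 1 = 12)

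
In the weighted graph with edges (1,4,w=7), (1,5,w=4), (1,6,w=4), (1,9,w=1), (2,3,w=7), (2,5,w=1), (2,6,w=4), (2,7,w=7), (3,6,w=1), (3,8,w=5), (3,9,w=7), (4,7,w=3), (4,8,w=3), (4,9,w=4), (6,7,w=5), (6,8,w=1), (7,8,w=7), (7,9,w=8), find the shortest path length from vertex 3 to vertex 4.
5 (path: 3 -> 6 -> 8 -> 4; weights 1 + 1 + 3 = 5)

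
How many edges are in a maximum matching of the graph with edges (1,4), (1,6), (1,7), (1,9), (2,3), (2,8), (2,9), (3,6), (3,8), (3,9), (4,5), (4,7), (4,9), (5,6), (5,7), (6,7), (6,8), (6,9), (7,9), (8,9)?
4 (matching: (1,6), (3,8), (4,5), (7,9); upper bound floor(n/2) = floor(9/2) = 4)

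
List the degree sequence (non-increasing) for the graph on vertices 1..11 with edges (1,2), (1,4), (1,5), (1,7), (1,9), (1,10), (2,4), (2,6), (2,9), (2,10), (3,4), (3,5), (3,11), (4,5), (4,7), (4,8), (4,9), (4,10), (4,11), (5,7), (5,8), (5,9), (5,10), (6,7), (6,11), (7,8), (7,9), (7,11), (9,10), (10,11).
[9, 7, 7, 6, 6, 6, 5, 5, 3, 3, 3] (degrees: deg(1)=6, deg(2)=5, deg(3)=3, deg(4)=9, deg(5)=7, deg(6)=3, deg(7)=7, deg(8)=3, deg(9)=6, deg(10)=6, deg(11)=5)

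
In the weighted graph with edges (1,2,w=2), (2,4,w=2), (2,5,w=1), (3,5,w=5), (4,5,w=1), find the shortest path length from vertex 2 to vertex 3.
6 (path: 2 -> 5 -> 3; weights 1 + 5 = 6)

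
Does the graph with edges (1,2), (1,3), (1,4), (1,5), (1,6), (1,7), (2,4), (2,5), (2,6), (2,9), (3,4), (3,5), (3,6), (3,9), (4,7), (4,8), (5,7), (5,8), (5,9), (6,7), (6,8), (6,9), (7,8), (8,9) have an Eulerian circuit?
No (6 vertices have odd degree: {2, 3, 4, 7, 8, 9}; Eulerian circuit requires 0)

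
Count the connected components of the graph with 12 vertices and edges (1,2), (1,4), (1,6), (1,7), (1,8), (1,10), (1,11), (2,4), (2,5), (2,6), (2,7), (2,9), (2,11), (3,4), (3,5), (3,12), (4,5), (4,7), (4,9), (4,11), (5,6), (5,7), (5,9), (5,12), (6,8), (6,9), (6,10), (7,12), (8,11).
1 (components: {1, 2, 3, 4, 5, 6, 7, 8, 9, 10, 11, 12})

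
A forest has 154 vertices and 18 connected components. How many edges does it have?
136 (Each of the 18 component trees on V_i vertices has V_i - 1 edges; summing gives V - C = 154 - 18 = 136)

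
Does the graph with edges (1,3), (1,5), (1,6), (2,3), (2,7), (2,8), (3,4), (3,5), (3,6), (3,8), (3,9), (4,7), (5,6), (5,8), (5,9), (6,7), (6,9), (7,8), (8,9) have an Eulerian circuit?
No (6 vertices have odd degree: {1, 2, 3, 5, 6, 8}; Eulerian circuit requires 0)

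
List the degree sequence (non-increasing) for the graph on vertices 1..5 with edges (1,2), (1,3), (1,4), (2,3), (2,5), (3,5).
[3, 3, 3, 2, 1] (degrees: deg(1)=3, deg(2)=3, deg(3)=3, deg(4)=1, deg(5)=2)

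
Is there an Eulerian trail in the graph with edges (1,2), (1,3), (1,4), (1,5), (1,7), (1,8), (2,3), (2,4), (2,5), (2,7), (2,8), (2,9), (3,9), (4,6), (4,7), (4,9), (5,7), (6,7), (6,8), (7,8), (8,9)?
No (6 vertices have odd degree: {2, 3, 4, 5, 6, 8}; Eulerian path requires 0 or 2)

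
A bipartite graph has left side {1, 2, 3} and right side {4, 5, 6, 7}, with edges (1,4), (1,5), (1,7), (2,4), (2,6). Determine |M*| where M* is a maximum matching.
2 (matching: (1,7), (2,6); upper bound min(|L|,|R|) = min(3,4) = 3)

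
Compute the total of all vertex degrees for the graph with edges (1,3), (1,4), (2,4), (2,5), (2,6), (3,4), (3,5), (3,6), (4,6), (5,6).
20 (handshake: sum of degrees = 2|E| = 2 x 10 = 20)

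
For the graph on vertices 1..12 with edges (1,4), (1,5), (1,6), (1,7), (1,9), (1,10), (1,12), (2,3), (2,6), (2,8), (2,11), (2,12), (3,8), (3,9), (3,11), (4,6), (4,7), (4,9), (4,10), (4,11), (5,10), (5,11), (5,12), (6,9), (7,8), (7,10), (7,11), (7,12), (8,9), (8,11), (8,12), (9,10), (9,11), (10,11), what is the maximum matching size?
6 (matching: (1,12), (2,3), (4,10), (5,11), (6,9), (7,8); upper bound floor(n/2) = floor(12/2) = 6)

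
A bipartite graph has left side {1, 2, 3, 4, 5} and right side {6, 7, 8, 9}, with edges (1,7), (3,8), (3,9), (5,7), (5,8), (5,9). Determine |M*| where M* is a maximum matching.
3 (matching: (1,7), (3,9), (5,8); upper bound min(|L|,|R|) = min(5,4) = 4)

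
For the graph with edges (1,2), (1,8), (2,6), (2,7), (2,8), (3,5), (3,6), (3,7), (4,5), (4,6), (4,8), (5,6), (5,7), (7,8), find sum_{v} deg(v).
28 (handshake: sum of degrees = 2|E| = 2 x 14 = 28)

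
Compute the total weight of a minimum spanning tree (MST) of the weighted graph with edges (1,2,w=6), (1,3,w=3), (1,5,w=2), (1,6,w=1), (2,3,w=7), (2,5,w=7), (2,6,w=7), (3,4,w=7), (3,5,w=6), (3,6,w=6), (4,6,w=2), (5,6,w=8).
14 (MST edges: (1,2,w=6), (1,3,w=3), (1,5,w=2), (1,6,w=1), (4,6,w=2); sum of weights 6 + 3 + 2 + 1 + 2 = 14)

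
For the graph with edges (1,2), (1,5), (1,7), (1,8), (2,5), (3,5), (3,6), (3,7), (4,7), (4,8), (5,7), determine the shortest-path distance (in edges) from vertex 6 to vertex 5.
2 (path: 6 -> 3 -> 5, 2 edges)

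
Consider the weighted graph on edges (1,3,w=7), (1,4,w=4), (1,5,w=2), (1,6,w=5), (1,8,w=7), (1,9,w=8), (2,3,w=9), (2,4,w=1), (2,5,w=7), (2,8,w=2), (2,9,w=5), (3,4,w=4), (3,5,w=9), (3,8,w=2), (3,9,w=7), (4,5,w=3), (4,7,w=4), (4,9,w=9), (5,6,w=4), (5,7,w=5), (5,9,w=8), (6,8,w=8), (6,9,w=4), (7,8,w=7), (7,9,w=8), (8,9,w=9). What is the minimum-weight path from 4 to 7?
4 (path: 4 -> 7; weights 4 = 4)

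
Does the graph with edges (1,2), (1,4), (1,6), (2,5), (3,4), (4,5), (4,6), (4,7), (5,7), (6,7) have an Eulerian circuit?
No (6 vertices have odd degree: {1, 3, 4, 5, 6, 7}; Eulerian circuit requires 0)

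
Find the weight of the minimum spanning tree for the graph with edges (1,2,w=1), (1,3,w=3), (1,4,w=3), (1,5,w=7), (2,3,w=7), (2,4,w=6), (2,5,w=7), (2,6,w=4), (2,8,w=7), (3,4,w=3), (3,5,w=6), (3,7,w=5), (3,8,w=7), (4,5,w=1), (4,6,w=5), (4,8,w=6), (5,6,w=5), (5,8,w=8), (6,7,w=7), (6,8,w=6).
23 (MST edges: (1,2,w=1), (1,3,w=3), (1,4,w=3), (2,6,w=4), (3,7,w=5), (4,5,w=1), (4,8,w=6); sum of weights 1 + 3 + 3 + 4 + 5 + 1 + 6 = 23)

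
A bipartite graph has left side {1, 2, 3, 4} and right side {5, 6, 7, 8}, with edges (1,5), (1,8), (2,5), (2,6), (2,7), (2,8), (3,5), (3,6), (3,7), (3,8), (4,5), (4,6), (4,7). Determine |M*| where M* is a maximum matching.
4 (matching: (1,8), (2,7), (3,6), (4,5); upper bound min(|L|,|R|) = min(4,4) = 4)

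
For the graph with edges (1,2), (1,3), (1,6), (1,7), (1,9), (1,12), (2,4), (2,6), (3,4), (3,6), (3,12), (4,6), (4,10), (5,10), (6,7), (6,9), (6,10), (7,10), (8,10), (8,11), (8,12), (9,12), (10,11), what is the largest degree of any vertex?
7 (attained at vertex 6)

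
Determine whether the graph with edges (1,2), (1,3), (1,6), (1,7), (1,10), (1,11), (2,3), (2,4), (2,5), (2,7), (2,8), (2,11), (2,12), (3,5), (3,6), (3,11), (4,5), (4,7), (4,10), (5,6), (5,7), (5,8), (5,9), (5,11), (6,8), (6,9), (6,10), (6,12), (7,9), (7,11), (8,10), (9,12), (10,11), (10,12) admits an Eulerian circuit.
No (2 vertices have odd degree: {3, 6}; Eulerian circuit requires 0)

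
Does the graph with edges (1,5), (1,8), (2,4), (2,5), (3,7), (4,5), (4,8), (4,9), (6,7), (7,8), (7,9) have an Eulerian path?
No (4 vertices have odd degree: {3, 5, 6, 8}; Eulerian path requires 0 or 2)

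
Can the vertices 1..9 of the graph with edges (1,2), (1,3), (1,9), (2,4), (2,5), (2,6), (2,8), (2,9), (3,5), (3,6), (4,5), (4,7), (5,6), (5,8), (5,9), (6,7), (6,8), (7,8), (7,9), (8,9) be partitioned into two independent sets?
No (odd cycle of length 3: 2 -> 1 -> 9 -> 2)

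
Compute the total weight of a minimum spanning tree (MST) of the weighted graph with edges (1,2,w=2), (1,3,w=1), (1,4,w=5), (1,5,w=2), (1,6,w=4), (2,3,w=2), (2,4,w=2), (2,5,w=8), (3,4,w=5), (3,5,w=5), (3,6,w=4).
11 (MST edges: (1,2,w=2), (1,3,w=1), (1,5,w=2), (1,6,w=4), (2,4,w=2); sum of weights 2 + 1 + 2 + 4 + 2 = 11)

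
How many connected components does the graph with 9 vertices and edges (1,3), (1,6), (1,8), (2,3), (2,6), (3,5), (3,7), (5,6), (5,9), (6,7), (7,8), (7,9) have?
2 (components: {1, 2, 3, 5, 6, 7, 8, 9}, {4})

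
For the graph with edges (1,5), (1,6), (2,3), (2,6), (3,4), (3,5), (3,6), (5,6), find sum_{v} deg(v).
16 (handshake: sum of degrees = 2|E| = 2 x 8 = 16)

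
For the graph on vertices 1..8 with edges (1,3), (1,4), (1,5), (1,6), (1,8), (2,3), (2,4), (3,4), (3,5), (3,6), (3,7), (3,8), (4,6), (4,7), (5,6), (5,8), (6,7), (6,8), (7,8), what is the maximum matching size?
4 (matching: (1,8), (2,4), (3,7), (5,6); upper bound floor(n/2) = floor(8/2) = 4)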